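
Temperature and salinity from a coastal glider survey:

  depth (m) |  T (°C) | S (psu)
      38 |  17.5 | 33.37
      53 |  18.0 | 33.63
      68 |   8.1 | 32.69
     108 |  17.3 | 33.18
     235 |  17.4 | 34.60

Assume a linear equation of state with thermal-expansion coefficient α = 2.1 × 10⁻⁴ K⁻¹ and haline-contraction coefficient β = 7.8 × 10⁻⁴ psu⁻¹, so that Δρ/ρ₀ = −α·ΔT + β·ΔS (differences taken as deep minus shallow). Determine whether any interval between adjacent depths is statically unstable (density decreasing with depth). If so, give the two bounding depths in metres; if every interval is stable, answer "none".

Evaluate Δρ/ρ₀ = −αΔT + βΔS across each adjacent pair:
  38–53 m: −αΔT+βΔS = −(2.1 × 10⁻⁴)(+0.5)+(7.8 × 10⁻⁴)(+0.26) = 9.8 × 10⁻⁵ → stable
  53–68 m: −αΔT+βΔS = −(2.1 × 10⁻⁴)(-9.9)+(7.8 × 10⁻⁴)(-0.94) = 1.3 × 10⁻³ → stable
  68–108 m: −αΔT+βΔS = −(2.1 × 10⁻⁴)(+9.2)+(7.8 × 10⁻⁴)(+0.49) = -1.5 × 10⁻³ → UNSTABLE
  108–235 m: −αΔT+βΔS = −(2.1 × 10⁻⁴)(+0.1)+(7.8 × 10⁻⁴)(+1.42) = 1.1 × 10⁻³ → stable
The 68–108 m interval has Δρ < 0: lighter water underlies denser water.

68–108 m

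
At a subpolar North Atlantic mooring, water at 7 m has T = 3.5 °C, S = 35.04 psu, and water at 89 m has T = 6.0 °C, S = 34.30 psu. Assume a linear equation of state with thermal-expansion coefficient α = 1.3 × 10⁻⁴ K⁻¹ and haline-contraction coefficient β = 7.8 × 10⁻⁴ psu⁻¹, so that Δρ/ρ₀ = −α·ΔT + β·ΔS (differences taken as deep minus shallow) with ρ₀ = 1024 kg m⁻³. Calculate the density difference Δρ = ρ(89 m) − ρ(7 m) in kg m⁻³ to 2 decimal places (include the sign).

-0.92 kg m⁻³

ΔT = +2.5 K, ΔS = -0.74 psu (deep − shallow).
Δρ/ρ₀ = −(1.3 × 10⁻⁴)(+2.5) + (7.8 × 10⁻⁴)(-0.74) = -9.022 × 10⁻⁴.
Δρ = 1024 × (-9.022 × 10⁻⁴) = -0.92 kg m⁻³.
Negative Δρ: lighter below, statically unstable.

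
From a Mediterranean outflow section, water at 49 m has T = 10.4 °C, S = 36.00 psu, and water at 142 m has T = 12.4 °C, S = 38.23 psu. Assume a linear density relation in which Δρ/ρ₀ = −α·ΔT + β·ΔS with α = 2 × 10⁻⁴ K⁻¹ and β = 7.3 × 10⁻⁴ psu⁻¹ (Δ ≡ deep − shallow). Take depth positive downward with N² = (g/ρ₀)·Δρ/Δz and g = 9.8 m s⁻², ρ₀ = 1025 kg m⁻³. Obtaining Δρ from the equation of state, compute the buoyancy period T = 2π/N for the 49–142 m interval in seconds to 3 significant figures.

ΔT = +2.0 K, ΔS = +2.23 psu (deep − shallow).
Δρ/ρ₀ = −αΔT + βΔS = -4.00 × 10⁻⁴ + 1.6279 × 10⁻³ = 1.2279 × 10⁻³, so Δρ ≈ 1.259 kg m⁻³.
N² = (g/ρ₀)·Δρ/Δz = g·(Δρ/ρ₀)/Δz = 9.8 × 1.2279 × 10⁻³ / 93 = 1.2939 × 10⁻⁴ s⁻².
N = √(1.2939 × 10⁻⁴) = 0.011375 rad s⁻¹ → T = 2π/N = 552.37 s ≈ 552 s.

552 s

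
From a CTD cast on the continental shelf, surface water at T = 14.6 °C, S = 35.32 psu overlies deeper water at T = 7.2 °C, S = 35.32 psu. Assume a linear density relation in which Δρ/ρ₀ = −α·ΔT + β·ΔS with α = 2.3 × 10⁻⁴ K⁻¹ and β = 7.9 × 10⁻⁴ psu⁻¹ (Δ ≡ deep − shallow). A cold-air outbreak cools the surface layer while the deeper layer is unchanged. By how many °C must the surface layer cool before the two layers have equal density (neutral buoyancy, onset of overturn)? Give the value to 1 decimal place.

Neutral buoyancy requires Δρ = 0, i.e. −α(T_deep − T_surf′) + β(S_deep − S_surf) = 0.
T_surf′ = T_deep − (β/α)·ΔS = 7.2 − (7.9 × 10⁻⁴/2.3 × 10⁻⁴)·(+0.00) = 7.200 °C.
Cooling required: 14.6 − (7.200) = 7.400 °C.

7.4 °C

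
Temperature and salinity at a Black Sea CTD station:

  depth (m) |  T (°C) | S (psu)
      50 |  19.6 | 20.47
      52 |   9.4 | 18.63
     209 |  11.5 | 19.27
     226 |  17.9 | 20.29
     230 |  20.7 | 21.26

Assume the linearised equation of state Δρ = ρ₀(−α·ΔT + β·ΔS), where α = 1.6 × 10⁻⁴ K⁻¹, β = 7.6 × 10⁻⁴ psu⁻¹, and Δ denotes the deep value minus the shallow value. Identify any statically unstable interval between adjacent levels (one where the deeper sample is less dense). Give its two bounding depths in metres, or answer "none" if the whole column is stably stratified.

209–226 m

Evaluate Δρ/ρ₀ = −αΔT + βΔS across each adjacent pair:
  50–52 m: −αΔT+βΔS = −(1.6 × 10⁻⁴)(-10.2)+(7.6 × 10⁻⁴)(-1.84) = 2.3 × 10⁻⁴ → stable
  52–209 m: −αΔT+βΔS = −(1.6 × 10⁻⁴)(+2.1)+(7.6 × 10⁻⁴)(+0.64) = 1.5 × 10⁻⁴ → stable
  209–226 m: −αΔT+βΔS = −(1.6 × 10⁻⁴)(+6.4)+(7.6 × 10⁻⁴)(+1.02) = -2.5 × 10⁻⁴ → UNSTABLE
  226–230 m: −αΔT+βΔS = −(1.6 × 10⁻⁴)(+2.8)+(7.6 × 10⁻⁴)(+0.97) = 2.9 × 10⁻⁴ → stable
The 209–226 m interval has Δρ < 0: lighter water underlies denser water.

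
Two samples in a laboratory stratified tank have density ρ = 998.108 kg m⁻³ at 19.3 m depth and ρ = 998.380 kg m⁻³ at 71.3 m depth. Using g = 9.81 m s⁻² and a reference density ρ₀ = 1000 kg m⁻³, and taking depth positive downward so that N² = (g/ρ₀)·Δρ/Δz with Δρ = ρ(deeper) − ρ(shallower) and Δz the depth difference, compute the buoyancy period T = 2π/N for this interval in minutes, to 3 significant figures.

Δρ = 998.380 − 998.108 = 0.272 kg m⁻³ over Δz = 71.3 − 19.3 = 52 m.
N² = (9.81/1000) × (0.272/52) = 5.1314 × 10⁻⁵ s⁻².
N = √(5.1314 × 10⁻⁵) = 7.1634 × 10⁻³ rad s⁻¹, so T = 2π/N = 877.12 s = 14.619 min ≈ 14.6 min.

14.6 min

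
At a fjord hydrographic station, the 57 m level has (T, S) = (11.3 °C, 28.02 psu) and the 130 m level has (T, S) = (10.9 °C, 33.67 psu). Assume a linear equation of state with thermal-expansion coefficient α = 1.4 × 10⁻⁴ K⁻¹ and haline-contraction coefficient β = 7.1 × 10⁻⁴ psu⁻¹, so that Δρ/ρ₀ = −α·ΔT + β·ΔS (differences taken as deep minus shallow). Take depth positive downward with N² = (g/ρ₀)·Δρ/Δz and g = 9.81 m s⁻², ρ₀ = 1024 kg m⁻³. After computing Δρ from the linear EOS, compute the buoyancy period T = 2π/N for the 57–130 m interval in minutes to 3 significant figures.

4.48 min

ΔT = -0.4 K, ΔS = +5.65 psu (deep − shallow).
Δρ/ρ₀ = −αΔT + βΔS = 5.60 × 10⁻⁵ + 4.0115 × 10⁻³ = 4.0675 × 10⁻³, so Δρ ≈ 4.165 kg m⁻³.
N² = (g/ρ₀)·Δρ/Δz = g·(Δρ/ρ₀)/Δz = 9.81 × 4.0675 × 10⁻³ / 73 = 5.4661 × 10⁻⁴ s⁻².
N = √(5.4661 × 10⁻⁴) = 0.023380 rad s⁻¹ → T = 2π/N = 268.74 s = 4.4790 min ≈ 4.48 min.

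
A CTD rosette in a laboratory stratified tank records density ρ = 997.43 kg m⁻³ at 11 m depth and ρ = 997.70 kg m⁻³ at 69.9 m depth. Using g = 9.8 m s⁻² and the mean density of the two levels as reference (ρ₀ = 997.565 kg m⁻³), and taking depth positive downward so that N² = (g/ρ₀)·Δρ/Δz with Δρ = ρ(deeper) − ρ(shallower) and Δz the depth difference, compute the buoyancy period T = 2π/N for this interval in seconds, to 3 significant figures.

936 s

Δρ = 997.70 − 997.43 = 0.27 kg m⁻³ over Δz = 69.9 − 11 = 58.9 m.
N² = (9.8/997.565) × (0.27/58.9) = 4.5033 × 10⁻⁵ s⁻².
N = √(4.5033 × 10⁻⁵) = 6.7107 × 10⁻³ rad s⁻¹, so T = 2π/N = 936.29 s ≈ 936 s.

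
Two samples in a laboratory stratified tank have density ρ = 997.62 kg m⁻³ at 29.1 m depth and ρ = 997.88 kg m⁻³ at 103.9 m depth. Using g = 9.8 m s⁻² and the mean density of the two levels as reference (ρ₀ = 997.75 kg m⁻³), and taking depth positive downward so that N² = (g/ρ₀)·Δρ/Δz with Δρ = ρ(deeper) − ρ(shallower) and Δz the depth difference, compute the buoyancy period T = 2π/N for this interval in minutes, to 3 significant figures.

17.9 min

Δρ = 997.88 − 997.62 = 0.26 kg m⁻³ over Δz = 103.9 − 29.1 = 74.8 m.
N² = (9.8/997.75) × (0.26/74.8) = 3.4141 × 10⁻⁵ s⁻².
N = √(3.4141 × 10⁻⁵) = 5.8430 × 10⁻³ rad s⁻¹, so T = 2π/N = 1.0753 × 10³ s = 17.922 min ≈ 17.9 min.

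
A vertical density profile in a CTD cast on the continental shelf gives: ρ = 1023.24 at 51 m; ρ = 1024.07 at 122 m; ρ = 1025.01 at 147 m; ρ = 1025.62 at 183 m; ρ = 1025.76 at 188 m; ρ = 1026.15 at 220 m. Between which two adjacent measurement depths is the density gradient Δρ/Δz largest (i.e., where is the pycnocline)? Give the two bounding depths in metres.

Compute the density gradient over each adjacent pair:
  51–122 m: Δρ/Δz = 0.83/71 = 0.012 kg m⁻⁴
  122–147 m: Δρ/Δz = 0.94/25 = 0.038 kg m⁻⁴
  147–183 m: Δρ/Δz = 0.61/36 = 0.017 kg m⁻⁴
  183–188 m: Δρ/Δz = 0.14/5 = 0.028 kg m⁻⁴
  188–220 m: Δρ/Δz = 0.39/32 = 0.012 kg m⁻⁴
The largest gradient is in the 122–147 m interval — the pycnocline.

122–147 m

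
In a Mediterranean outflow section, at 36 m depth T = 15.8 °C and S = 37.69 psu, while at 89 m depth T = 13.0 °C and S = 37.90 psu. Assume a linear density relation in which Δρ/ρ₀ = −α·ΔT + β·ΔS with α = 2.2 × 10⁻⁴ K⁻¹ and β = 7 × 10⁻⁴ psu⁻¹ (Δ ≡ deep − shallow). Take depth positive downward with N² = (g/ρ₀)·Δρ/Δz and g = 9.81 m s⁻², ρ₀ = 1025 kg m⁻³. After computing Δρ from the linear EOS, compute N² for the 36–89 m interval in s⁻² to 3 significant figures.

1.41 × 10⁻⁴ s⁻²

ΔT = -2.8 K, ΔS = +0.21 psu (deep − shallow).
Δρ/ρ₀ = −αΔT + βΔS = 6.16 × 10⁻⁴ + 1.47 × 10⁻⁴ = 7.63 × 10⁻⁴, so Δρ ≈ 0.7821 kg m⁻³.
N² = (g/ρ₀)·Δρ/Δz = g·(Δρ/ρ₀)/Δz = 9.81 × 7.63 × 10⁻⁴ / 53 = 1.4123 × 10⁻⁴ s⁻² ≈ 1.41 × 10⁻⁴ s⁻².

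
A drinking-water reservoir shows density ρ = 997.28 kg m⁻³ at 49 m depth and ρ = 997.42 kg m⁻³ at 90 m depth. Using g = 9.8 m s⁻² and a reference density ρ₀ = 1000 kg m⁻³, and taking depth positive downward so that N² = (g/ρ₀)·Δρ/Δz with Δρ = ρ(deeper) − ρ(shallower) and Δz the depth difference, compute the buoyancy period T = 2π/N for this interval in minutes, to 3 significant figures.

18.1 min

Δρ = 997.42 − 997.28 = 0.14 kg m⁻³ over Δz = 90 − 49 = 41 m.
N² = (9.8/1000) × (0.14/41) = 3.3463 × 10⁻⁵ s⁻².
N = √(3.3463 × 10⁻⁵) = 5.7847 × 10⁻³ rad s⁻¹, so T = 2π/N = 1.0862 × 10³ s = 18.103 min ≈ 18.1 min.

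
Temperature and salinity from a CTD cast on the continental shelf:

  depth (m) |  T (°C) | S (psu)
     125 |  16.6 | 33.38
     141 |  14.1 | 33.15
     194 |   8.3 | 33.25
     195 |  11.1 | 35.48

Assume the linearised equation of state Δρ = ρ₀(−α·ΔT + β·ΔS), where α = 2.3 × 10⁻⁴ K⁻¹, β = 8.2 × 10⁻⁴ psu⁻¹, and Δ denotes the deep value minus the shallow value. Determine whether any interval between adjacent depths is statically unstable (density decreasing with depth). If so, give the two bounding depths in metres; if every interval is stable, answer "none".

none

Evaluate Δρ/ρ₀ = −αΔT + βΔS across each adjacent pair:
  125–141 m: −αΔT+βΔS = −(2.3 × 10⁻⁴)(-2.5)+(8.2 × 10⁻⁴)(-0.23) = 3.9 × 10⁻⁴ → stable
  141–194 m: −αΔT+βΔS = −(2.3 × 10⁻⁴)(-5.8)+(8.2 × 10⁻⁴)(+0.10) = 1.4 × 10⁻³ → stable
  194–195 m: −αΔT+βΔS = −(2.3 × 10⁻⁴)(+2.8)+(8.2 × 10⁻⁴)(+2.23) = 1.2 × 10⁻³ → stable
Every interval has Δρ > 0: the column is stably stratified throughout.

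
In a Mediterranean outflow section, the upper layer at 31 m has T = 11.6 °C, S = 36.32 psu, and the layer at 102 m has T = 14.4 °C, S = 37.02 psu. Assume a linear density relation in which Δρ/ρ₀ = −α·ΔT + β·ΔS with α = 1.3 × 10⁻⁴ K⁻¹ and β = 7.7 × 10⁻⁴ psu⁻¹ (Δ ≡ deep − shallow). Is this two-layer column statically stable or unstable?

ΔT = 14.4 − 11.6 = +2.8 K and ΔS = 37.02 − 36.32 = +0.70 psu (deep − shallow).
−αΔT = -3.64 × 10⁻⁴; βΔS = 5.39 × 10⁻⁴; sum Δρ/ρ₀ = 1.75 × 10⁻⁴.
Δρ/ρ₀ > 0, so Δρ > 0: deeper water is denser → statically stable.

stable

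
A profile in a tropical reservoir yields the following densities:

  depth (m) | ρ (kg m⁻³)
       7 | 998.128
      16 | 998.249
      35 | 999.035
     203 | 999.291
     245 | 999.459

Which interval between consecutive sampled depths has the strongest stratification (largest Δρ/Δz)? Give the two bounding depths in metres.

16–35 m

Compute the density gradient over each adjacent pair:
  7–16 m: Δρ/Δz = 0.121/9 = 0.013 kg m⁻⁴
  16–35 m: Δρ/Δz = 0.786/19 = 0.041 kg m⁻⁴
  35–203 m: Δρ/Δz = 0.256/168 = 1.5 × 10⁻³ kg m⁻⁴
  203–245 m: Δρ/Δz = 0.168/42 = 4.0 × 10⁻³ kg m⁻⁴
The largest gradient is in the 16–35 m interval — the pycnocline.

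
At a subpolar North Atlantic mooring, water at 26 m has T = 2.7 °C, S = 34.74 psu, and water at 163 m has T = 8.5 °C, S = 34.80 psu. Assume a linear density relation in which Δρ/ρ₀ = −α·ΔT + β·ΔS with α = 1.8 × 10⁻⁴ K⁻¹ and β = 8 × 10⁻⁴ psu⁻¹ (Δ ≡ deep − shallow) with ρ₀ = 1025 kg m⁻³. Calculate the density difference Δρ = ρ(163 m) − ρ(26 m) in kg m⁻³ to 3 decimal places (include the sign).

-1.021 kg m⁻³

ΔT = +5.8 K, ΔS = +0.06 psu (deep − shallow).
Δρ/ρ₀ = −(1.8 × 10⁻⁴)(+5.8) + (8 × 10⁻⁴)(+0.06) = -9.96 × 10⁻⁴.
Δρ = 1025 × (-9.96 × 10⁻⁴) = -1.021 kg m⁻³.
Negative Δρ: lighter below, statically unstable.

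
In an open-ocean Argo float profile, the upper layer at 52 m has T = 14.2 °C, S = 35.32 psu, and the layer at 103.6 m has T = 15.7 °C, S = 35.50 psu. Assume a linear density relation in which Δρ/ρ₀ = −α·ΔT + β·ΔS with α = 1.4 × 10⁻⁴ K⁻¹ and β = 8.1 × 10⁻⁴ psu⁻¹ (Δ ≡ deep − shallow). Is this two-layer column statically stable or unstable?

unstable

ΔT = 15.7 − 14.2 = +1.5 K and ΔS = 35.50 − 35.32 = +0.18 psu (deep − shallow).
−αΔT = -2.10 × 10⁻⁴; βΔS = 1.458 × 10⁻⁴; sum Δρ/ρ₀ = -6.42 × 10⁻⁵.
Δρ/ρ₀ < 0, so Δρ < 0: deeper water is lighter → statically unstable; the column would overturn.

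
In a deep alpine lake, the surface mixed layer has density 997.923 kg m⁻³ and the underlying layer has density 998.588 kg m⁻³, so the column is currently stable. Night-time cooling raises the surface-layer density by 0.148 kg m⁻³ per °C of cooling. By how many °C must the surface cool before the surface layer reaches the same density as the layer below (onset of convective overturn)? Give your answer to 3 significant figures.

4.49 °C

Density deficit of the surface layer: 998.588 − 997.923 = 0.665 kg m⁻³.
Required change = 0.665 / 0.148 = 4.49 °C.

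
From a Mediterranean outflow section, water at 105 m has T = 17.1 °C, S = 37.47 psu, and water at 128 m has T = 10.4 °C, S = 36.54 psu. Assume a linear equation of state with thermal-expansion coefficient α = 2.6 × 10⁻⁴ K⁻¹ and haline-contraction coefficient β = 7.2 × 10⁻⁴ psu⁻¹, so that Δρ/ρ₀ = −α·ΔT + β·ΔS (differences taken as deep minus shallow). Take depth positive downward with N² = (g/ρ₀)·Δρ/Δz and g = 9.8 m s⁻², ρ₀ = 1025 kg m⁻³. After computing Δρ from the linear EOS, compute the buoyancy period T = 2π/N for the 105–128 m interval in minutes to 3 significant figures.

4.90 min

ΔT = -6.7 K, ΔS = -0.93 psu (deep − shallow).
Δρ/ρ₀ = −αΔT + βΔS = 1.742 × 10⁻³ − 6.696 × 10⁻⁴ = 1.0724 × 10⁻³, so Δρ ≈ 1.099 kg m⁻³.
N² = (g/ρ₀)·Δρ/Δz = g·(Δρ/ρ₀)/Δz = 9.8 × 1.0724 × 10⁻³ / 23 = 4.5694 × 10⁻⁴ s⁻².
N = √(4.5694 × 10⁻⁴) = 0.021376 rad s⁻¹ → T = 2π/N = 293.94 s = 4.8990 min ≈ 4.90 min.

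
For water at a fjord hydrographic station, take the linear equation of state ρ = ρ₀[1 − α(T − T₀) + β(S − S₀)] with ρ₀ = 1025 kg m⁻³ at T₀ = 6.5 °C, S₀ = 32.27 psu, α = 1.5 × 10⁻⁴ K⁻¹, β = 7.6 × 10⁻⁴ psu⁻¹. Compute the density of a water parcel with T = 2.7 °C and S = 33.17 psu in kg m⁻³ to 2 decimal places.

T − T₀ = -3.8 K, S − S₀ = +0.90 psu.
Bracket = 1 − α·(-3.8) + β·(+0.90) = 1 + (1.254 × 10⁻³) = 1.0012540.
ρ = 1025 × 1.0012540 = 1026.29 kg m⁻³.

1026.29 kg m⁻³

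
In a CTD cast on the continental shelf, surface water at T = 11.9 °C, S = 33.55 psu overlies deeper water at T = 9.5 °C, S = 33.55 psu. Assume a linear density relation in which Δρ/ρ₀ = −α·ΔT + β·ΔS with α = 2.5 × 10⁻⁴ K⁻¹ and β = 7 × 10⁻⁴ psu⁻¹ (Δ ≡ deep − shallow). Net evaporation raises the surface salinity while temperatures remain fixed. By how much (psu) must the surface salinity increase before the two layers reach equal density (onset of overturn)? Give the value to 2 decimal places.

0.86 psu

Neutral buoyancy requires −α(T_deep − T_surf) + β(S_deep − S_surf′) = 0.
S_surf′ = S_deep − (α/β)·ΔT = 33.55 − (2.5 × 10⁻⁴/7 × 10⁻⁴)·(-2.4) = 34.4071 psu.
Increase required: 34.4071 − 33.55 = 0.8571 psu.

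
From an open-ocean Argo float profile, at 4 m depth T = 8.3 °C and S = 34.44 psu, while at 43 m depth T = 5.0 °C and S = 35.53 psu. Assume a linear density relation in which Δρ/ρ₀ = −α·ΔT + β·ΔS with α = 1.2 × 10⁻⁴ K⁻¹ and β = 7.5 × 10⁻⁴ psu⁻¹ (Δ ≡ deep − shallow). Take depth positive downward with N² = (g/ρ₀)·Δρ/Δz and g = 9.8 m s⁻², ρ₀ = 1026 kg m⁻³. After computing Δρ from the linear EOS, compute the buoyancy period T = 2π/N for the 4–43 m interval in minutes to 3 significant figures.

ΔT = -3.3 K, ΔS = +1.09 psu (deep − shallow).
Δρ/ρ₀ = −αΔT + βΔS = 3.96 × 10⁻⁴ + 8.175 × 10⁻⁴ = 1.2135 × 10⁻³, so Δρ ≈ 1.245 kg m⁻³.
N² = (g/ρ₀)·Δρ/Δz = g·(Δρ/ρ₀)/Δz = 9.8 × 1.2135 × 10⁻³ / 39 = 3.0493 × 10⁻⁴ s⁻².
N = √(3.0493 × 10⁻⁴) = 0.017462 rad s⁻¹ → T = 2π/N = 359.82 s = 5.9970 min ≈ 6.00 min.

6.00 min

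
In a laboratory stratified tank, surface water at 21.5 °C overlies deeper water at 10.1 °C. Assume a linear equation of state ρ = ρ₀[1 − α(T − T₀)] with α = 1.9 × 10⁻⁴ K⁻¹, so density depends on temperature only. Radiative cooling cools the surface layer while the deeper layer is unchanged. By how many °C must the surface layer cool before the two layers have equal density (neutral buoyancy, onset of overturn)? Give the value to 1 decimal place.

11.4 °C

With temperature the only control, equal density requires T_surf′ = T_deep.
T_surf′ = 10.1 °C.
Cooling required: 21.5 − 10.1 = 11.4 °C.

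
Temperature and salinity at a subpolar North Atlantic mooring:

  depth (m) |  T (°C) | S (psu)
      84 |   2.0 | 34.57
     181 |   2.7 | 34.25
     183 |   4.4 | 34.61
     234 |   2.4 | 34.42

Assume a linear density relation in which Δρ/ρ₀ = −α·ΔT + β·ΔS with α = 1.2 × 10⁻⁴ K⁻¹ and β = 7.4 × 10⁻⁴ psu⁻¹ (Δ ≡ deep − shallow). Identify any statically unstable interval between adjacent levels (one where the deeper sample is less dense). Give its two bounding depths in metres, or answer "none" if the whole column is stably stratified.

84–181 m

Evaluate Δρ/ρ₀ = −αΔT + βΔS across each adjacent pair:
  84–181 m: −αΔT+βΔS = −(1.2 × 10⁻⁴)(+0.7)+(7.4 × 10⁻⁴)(-0.32) = -3.2 × 10⁻⁴ → UNSTABLE
  181–183 m: −αΔT+βΔS = −(1.2 × 10⁻⁴)(+1.7)+(7.4 × 10⁻⁴)(+0.36) = 6.2 × 10⁻⁵ → stable
  183–234 m: −αΔT+βΔS = −(1.2 × 10⁻⁴)(-2.0)+(7.4 × 10⁻⁴)(-0.19) = 9.9 × 10⁻⁵ → stable
The 84–181 m interval has Δρ < 0: lighter water underlies denser water.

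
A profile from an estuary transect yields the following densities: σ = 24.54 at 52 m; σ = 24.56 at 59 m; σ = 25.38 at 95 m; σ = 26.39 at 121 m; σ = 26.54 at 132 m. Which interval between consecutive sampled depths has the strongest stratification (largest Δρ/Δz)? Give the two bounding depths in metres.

95–121 m

Compute the density gradient over each adjacent pair:
  52–59 m: Δρ/Δz = 0.02/7 = 2.9 × 10⁻³ kg m⁻⁴
  59–95 m: Δρ/Δz = 0.82/36 = 0.023 kg m⁻⁴
  95–121 m: Δρ/Δz = 1.01/26 = 0.039 kg m⁻⁴
  121–132 m: Δρ/Δz = 0.15/11 = 0.014 kg m⁻⁴
The largest gradient is in the 95–121 m interval — the pycnocline.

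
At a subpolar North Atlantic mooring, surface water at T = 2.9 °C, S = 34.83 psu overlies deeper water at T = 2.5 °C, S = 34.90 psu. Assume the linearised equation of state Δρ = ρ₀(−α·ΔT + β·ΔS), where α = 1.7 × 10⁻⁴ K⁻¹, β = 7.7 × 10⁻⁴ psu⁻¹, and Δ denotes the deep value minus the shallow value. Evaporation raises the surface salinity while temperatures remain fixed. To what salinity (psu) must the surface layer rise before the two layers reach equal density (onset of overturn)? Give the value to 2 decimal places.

34.99 psu

Neutral buoyancy requires −α(T_deep − T_surf) + β(S_deep − S_surf′) = 0.
S_surf′ = S_deep − (α/β)·ΔT = 34.90 − (1.7 × 10⁻⁴/7.7 × 10⁻⁴)·(-0.4) = 34.9883 psu.
Increase required: 34.9883 − 34.83 = 0.1583 psu.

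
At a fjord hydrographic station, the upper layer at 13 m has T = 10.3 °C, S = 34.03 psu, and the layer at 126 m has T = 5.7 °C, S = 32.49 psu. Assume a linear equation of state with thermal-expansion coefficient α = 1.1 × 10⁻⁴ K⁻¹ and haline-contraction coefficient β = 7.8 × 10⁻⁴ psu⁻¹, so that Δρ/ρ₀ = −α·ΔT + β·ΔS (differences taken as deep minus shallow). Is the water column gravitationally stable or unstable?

unstable

ΔT = 5.7 − 10.3 = -4.6 K and ΔS = 32.49 − 34.03 = -1.54 psu (deep − shallow).
−αΔT = 5.06 × 10⁻⁴; βΔS = -1.2012 × 10⁻³; sum Δρ/ρ₀ = -6.952 × 10⁻⁴.
Δρ/ρ₀ < 0, so Δρ < 0: deeper water is lighter → statically unstable; the column would overturn.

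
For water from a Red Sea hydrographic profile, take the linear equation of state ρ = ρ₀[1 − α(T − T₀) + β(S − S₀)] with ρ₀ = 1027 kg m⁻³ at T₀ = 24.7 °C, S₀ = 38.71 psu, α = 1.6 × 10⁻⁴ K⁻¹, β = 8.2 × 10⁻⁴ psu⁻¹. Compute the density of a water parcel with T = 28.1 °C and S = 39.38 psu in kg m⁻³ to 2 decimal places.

1027.01 kg m⁻³

T − T₀ = +3.4 K, S − S₀ = +0.67 psu.
Bracket = 1 − α·(+3.4) + β·(+0.67) = 1 + (5.40 × 10⁻⁶) = 1.0000054.
ρ = 1027 × 1.0000054 = 1027.01 kg m⁻³.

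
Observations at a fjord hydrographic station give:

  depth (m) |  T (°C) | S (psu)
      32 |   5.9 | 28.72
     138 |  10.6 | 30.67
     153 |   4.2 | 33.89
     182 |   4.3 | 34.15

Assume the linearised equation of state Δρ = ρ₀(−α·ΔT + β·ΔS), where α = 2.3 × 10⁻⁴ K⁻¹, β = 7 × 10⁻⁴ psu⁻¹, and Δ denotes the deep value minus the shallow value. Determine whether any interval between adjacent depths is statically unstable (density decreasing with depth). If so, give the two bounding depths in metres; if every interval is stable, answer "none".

none

Evaluate Δρ/ρ₀ = −αΔT + βΔS across each adjacent pair:
  32–138 m: −αΔT+βΔS = −(2.3 × 10⁻⁴)(+4.7)+(7 × 10⁻⁴)(+1.95) = 2.8 × 10⁻⁴ → stable
  138–153 m: −αΔT+βΔS = −(2.3 × 10⁻⁴)(-6.4)+(7 × 10⁻⁴)(+3.22) = 3.7 × 10⁻³ → stable
  153–182 m: −αΔT+βΔS = −(2.3 × 10⁻⁴)(+0.1)+(7 × 10⁻⁴)(+0.26) = 1.6 × 10⁻⁴ → stable
Every interval has Δρ > 0: the column is stably stratified throughout.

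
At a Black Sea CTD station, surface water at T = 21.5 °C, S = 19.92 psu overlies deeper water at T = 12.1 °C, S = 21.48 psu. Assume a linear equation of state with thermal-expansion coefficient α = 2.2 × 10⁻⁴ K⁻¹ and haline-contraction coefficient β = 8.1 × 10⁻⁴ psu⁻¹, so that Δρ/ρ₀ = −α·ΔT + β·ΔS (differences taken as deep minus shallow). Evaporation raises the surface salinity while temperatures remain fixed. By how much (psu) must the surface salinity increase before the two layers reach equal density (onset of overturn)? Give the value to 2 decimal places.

4.11 psu

Neutral buoyancy requires −α(T_deep − T_surf) + β(S_deep − S_surf′) = 0.
S_surf′ = S_deep − (α/β)·ΔT = 21.48 − (2.2 × 10⁻⁴/8.1 × 10⁻⁴)·(-9.4) = 24.0331 psu.
Increase required: 24.0331 − 19.92 = 4.1131 psu.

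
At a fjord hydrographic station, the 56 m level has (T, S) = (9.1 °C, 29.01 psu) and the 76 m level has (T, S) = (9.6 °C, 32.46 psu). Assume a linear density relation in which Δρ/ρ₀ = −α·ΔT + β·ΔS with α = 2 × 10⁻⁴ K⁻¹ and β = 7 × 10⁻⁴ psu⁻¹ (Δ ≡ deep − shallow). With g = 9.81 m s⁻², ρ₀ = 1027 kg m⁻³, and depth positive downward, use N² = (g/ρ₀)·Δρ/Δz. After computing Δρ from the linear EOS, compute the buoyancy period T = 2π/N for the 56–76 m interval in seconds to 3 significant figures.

186 s

ΔT = +0.5 K, ΔS = +3.45 psu (deep − shallow).
Δρ/ρ₀ = −αΔT + βΔS = -1.00 × 10⁻⁴ + 2.415 × 10⁻³ = 2.315 × 10⁻³, so Δρ ≈ 2.378 kg m⁻³.
N² = (g/ρ₀)·Δρ/Δz = g·(Δρ/ρ₀)/Δz = 9.81 × 2.315 × 10⁻³ / 20 = 1.1355 × 10⁻³ s⁻².
N = √(1.1355 × 10⁻³) = 0.033697 rad s⁻¹ → T = 2π/N = 186.46 s ≈ 186 s.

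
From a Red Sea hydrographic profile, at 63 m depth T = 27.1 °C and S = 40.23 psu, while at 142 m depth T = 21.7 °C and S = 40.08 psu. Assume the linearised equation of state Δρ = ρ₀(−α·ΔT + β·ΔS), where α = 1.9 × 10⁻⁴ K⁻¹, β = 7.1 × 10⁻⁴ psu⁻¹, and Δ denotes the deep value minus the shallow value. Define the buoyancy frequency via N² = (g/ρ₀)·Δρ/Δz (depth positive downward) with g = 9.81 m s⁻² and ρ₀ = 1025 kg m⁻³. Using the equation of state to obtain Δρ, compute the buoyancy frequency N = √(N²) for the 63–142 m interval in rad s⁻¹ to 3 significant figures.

ΔT = -5.4 K, ΔS = -0.15 psu (deep − shallow).
Δρ/ρ₀ = −αΔT + βΔS = 1.026 × 10⁻³ − 1.065 × 10⁻⁴ = 9.195 × 10⁻⁴, so Δρ ≈ 0.9425 kg m⁻³.
N² = (g/ρ₀)·Δρ/Δz = g·(Δρ/ρ₀)/Δz = 9.81 × 9.195 × 10⁻⁴ / 79 = 1.1418 × 10⁻⁴ s⁻².
N = √(1.1418 × 10⁻⁴) = 0.010686 rad s⁻¹ ≈ 0.0107 rad s⁻¹.

0.0107 rad s⁻¹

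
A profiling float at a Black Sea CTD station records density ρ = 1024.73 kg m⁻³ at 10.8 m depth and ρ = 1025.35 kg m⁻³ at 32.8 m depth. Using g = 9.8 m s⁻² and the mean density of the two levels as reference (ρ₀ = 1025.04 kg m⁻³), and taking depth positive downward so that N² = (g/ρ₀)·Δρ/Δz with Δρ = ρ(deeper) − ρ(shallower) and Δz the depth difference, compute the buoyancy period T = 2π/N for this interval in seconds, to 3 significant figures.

383 s

Δρ = 1025.35 − 1024.73 = 0.62 kg m⁻³ over Δz = 32.8 − 10.8 = 22 m.
N² = (9.8/1025.04) × (0.62/22) = 2.6944 × 10⁻⁴ s⁻².
N = √(2.6944 × 10⁻⁴) = 0.016415 rad s⁻¹, so T = 2π/N = 382.77 s ≈ 383 s.
Since Δρ > 0 the layer is stably stratified.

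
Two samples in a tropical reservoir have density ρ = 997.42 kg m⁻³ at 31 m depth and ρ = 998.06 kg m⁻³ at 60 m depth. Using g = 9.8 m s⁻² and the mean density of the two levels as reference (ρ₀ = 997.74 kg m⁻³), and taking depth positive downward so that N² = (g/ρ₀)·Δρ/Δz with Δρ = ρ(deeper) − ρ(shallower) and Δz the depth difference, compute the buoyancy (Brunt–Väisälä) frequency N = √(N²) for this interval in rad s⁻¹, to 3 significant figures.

Δρ = 998.06 − 997.42 = 0.64 kg m⁻³ over Δz = 60 − 31 = 29 m.
N² = (9.8/997.74) × (0.64/29) = 2.1677 × 10⁻⁴ s⁻².
N = √(2.1677 × 10⁻⁴) = 0.014723 rad s⁻¹ ≈ 0.0147 rad s⁻¹.
Since Δρ > 0 the layer is stably stratified.

0.0147 rad s⁻¹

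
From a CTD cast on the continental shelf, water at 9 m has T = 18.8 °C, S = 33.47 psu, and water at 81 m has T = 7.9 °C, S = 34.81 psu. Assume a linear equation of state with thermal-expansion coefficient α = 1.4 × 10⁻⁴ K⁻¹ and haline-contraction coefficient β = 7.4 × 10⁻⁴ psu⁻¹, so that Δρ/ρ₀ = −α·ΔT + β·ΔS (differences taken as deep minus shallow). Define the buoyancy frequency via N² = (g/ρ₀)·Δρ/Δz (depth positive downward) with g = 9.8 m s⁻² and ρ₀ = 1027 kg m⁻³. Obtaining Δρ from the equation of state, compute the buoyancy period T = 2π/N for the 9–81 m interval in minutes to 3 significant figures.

ΔT = -10.9 K, ΔS = +1.34 psu (deep − shallow).
Δρ/ρ₀ = −αΔT + βΔS = 1.526 × 10⁻³ + 9.916 × 10⁻⁴ = 2.5176 × 10⁻³, so Δρ ≈ 2.586 kg m⁻³.
N² = (g/ρ₀)·Δρ/Δz = g·(Δρ/ρ₀)/Δz = 9.8 × 2.5176 × 10⁻³ / 72 = 3.4267 × 10⁻⁴ s⁻².
N = √(3.4267 × 10⁻⁴) = 0.018511 rad s⁻¹ → T = 2π/N = 339.43 s = 5.6572 min ≈ 5.66 min.

5.66 min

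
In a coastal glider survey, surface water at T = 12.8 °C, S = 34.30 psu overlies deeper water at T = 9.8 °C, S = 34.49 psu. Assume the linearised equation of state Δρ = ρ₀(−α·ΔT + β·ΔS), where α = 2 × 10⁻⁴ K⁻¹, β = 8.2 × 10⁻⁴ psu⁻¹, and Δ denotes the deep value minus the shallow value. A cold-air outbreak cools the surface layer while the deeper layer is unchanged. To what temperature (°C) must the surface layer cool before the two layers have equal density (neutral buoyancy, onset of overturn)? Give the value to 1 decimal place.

Neutral buoyancy requires Δρ = 0, i.e. −α(T_deep − T_surf′) + β(S_deep − S_surf) = 0.
T_surf′ = T_deep − (β/α)·ΔS = 9.8 − (8.2 × 10⁻⁴/2 × 10⁻⁴)·(+0.19) = 9.021 °C.
Cooling required: 12.8 − (9.021) = 3.779 °C.

9.0 °C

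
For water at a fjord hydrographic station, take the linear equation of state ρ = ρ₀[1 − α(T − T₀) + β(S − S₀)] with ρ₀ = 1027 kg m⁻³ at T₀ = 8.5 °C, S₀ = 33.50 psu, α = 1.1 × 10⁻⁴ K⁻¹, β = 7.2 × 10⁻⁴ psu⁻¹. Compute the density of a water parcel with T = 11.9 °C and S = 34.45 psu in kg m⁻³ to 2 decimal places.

T − T₀ = +3.4 K, S − S₀ = +0.95 psu.
Bracket = 1 − α·(+3.4) + β·(+0.95) = 1 + (3.10 × 10⁻⁴) = 1.0003100.
ρ = 1027 × 1.0003100 = 1027.32 kg m⁻³.

1027.32 kg m⁻³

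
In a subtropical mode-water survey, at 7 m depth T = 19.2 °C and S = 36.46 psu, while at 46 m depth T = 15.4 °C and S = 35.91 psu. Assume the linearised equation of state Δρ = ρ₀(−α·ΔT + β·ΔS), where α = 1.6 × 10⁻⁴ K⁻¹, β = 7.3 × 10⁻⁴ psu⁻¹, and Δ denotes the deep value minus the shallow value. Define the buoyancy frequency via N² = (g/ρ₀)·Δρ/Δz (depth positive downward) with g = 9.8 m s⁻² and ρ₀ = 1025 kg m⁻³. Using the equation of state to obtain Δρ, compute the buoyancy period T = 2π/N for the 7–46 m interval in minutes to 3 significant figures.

14.5 min

ΔT = -3.8 K, ΔS = -0.55 psu (deep − shallow).
Δρ/ρ₀ = −αΔT + βΔS = 6.08 × 10⁻⁴ − 4.015 × 10⁻⁴ = 2.065 × 10⁻⁴, so Δρ ≈ 0.2117 kg m⁻³.
N² = (g/ρ₀)·Δρ/Δz = g·(Δρ/ρ₀)/Δz = 9.8 × 2.065 × 10⁻⁴ / 39 = 5.1890 × 10⁻⁵ s⁻².
N = √(5.1890 × 10⁻⁵) = 7.2035 × 10⁻³ rad s⁻¹ → T = 2π/N = 872.24 s = 14.537 min ≈ 14.5 min.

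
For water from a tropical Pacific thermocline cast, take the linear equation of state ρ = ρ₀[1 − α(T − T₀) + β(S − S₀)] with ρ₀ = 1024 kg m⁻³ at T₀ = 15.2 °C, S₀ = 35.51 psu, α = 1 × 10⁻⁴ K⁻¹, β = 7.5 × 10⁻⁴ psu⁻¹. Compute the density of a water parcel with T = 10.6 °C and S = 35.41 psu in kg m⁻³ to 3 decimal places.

T − T₀ = -4.6 K, S − S₀ = -0.10 psu.
Bracket = 1 − α·(-4.6) + β·(-0.10) = 1 + (3.85 × 10⁻⁴) = 1.0003850.
ρ = 1024 × 1.0003850 = 1024.394 kg m⁻³.

1024.394 kg m⁻³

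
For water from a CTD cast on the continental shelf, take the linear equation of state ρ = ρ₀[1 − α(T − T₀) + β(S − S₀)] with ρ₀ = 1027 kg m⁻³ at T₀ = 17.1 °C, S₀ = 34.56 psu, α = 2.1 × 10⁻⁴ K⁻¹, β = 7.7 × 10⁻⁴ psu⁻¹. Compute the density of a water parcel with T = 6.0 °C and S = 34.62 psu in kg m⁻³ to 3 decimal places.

T − T₀ = -11.1 K, S − S₀ = +0.06 psu.
Bracket = 1 − α·(-11.1) + β·(+0.06) = 1 + (2.3772 × 10⁻³) = 1.0023772.
ρ = 1027 × 1.0023772 = 1029.441 kg m⁻³.

1029.441 kg m⁻³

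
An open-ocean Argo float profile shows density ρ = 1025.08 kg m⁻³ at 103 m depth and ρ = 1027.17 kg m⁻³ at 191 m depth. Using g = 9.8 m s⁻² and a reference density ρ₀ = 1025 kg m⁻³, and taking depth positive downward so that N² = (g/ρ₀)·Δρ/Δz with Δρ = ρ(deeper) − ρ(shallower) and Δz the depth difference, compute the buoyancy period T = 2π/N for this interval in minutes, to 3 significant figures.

6.95 min

Δρ = 1027.17 − 1025.08 = 2.09 kg m⁻³ over Δz = 191 − 103 = 88 m.
N² = (9.8/1025) × (2.09/88) = 2.2707 × 10⁻⁴ s⁻².
N = √(2.2707 × 10⁻⁴) = 0.015069 rad s⁻¹, so T = 2π/N = 416.96 s = 6.9493 min ≈ 6.95 min.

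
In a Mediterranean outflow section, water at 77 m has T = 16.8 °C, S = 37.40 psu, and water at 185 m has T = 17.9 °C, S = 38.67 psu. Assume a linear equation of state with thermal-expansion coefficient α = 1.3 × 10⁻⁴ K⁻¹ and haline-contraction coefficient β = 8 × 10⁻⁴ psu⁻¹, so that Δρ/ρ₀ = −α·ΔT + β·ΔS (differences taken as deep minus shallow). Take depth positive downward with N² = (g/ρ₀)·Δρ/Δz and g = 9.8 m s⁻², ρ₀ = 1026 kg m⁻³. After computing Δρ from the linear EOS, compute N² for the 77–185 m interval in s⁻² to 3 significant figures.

ΔT = +1.1 K, ΔS = +1.27 psu (deep − shallow).
Δρ/ρ₀ = −αΔT + βΔS = -1.43 × 10⁻⁴ + 1.016 × 10⁻³ = 8.73 × 10⁻⁴, so Δρ ≈ 0.8957 kg m⁻³.
N² = (g/ρ₀)·Δρ/Δz = g·(Δρ/ρ₀)/Δz = 9.8 × 8.73 × 10⁻⁴ / 108 = 7.9217 × 10⁻⁵ s⁻² ≈ 7.92 × 10⁻⁵ s⁻².

7.92 × 10⁻⁵ s⁻²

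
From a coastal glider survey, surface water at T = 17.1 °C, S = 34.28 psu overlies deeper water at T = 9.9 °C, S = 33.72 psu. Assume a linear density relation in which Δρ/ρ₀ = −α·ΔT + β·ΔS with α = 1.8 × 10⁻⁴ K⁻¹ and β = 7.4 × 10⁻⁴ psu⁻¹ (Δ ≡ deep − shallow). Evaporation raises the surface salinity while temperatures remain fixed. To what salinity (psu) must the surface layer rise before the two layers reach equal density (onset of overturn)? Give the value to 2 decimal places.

35.47 psu

Neutral buoyancy requires −α(T_deep − T_surf) + β(S_deep − S_surf′) = 0.
S_surf′ = S_deep − (α/β)·ΔT = 33.72 − (1.8 × 10⁻⁴/7.4 × 10⁻⁴)·(-7.2) = 35.4714 psu.
Increase required: 35.4714 − 34.28 = 1.1914 psu.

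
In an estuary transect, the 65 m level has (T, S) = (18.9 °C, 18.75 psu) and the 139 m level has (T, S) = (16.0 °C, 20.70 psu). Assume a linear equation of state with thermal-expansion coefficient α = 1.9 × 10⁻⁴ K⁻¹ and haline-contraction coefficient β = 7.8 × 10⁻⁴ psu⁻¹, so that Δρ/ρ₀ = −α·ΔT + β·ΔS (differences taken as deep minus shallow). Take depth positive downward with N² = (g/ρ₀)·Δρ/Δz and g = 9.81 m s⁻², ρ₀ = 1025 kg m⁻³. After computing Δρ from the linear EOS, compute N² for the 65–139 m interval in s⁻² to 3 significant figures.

ΔT = -2.9 K, ΔS = +1.95 psu (deep − shallow).
Δρ/ρ₀ = −αΔT + βΔS = 5.51 × 10⁻⁴ + 1.521 × 10⁻³ = 2.072 × 10⁻³, so Δρ ≈ 2.124 kg m⁻³.
N² = (g/ρ₀)·Δρ/Δz = g·(Δρ/ρ₀)/Δz = 9.81 × 2.072 × 10⁻³ / 74 = 2.7468 × 10⁻⁴ s⁻² ≈ 2.75 × 10⁻⁴ s⁻².

2.75 × 10⁻⁴ s⁻²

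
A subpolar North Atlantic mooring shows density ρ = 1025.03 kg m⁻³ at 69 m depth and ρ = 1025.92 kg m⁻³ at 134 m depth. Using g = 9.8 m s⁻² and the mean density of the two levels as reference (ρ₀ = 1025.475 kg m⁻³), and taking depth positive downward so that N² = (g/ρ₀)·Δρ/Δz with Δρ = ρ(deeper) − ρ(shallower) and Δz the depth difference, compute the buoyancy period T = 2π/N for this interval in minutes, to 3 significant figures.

9.15 min

Δρ = 1025.92 − 1025.03 = 0.89 kg m⁻³ over Δz = 134 − 69 = 65 m.
N² = (9.8/1025.475) × (0.89/65) = 1.3085 × 10⁻⁴ s⁻².
N = √(1.3085 × 10⁻⁴) = 0.011439 rad s⁻¹, so T = 2π/N = 549.28 s = 9.1547 min ≈ 9.15 min.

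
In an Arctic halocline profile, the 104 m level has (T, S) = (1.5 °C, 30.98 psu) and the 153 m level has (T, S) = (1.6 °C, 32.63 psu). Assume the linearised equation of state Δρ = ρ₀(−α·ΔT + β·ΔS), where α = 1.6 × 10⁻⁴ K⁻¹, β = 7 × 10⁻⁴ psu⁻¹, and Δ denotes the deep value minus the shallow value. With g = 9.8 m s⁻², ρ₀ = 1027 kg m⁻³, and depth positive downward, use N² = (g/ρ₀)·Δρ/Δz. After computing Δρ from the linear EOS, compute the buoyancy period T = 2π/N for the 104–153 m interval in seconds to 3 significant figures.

ΔT = +0.1 K, ΔS = +1.65 psu (deep − shallow).
Δρ/ρ₀ = −αΔT + βΔS = -1.60 × 10⁻⁵ + 1.155 × 10⁻³ = 1.139 × 10⁻³, so Δρ ≈ 1.170 kg m⁻³.
N² = (g/ρ₀)·Δρ/Δz = g·(Δρ/ρ₀)/Δz = 9.8 × 1.139 × 10⁻³ / 49 = 2.2780 × 10⁻⁴ s⁻².
N = √(2.2780 × 10⁻⁴) = 0.015093 rad s⁻¹ → T = 2π/N = 416.30 s ≈ 416 s.

416 s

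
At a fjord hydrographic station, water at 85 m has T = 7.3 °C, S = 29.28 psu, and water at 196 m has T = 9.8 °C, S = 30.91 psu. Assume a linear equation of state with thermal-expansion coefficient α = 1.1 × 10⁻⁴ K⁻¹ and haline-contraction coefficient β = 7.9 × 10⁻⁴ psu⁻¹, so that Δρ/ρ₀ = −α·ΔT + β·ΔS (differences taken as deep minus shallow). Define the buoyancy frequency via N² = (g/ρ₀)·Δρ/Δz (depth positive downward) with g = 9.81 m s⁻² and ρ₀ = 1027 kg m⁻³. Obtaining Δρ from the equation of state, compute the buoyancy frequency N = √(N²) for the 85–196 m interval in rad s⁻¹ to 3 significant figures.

9.46 × 10⁻³ rad s⁻¹

ΔT = +2.5 K, ΔS = +1.63 psu (deep − shallow).
Δρ/ρ₀ = −αΔT + βΔS = -2.75 × 10⁻⁴ + 1.2877 × 10⁻³ = 1.0127 × 10⁻³, so Δρ ≈ 1.040 kg m⁻³.
N² = (g/ρ₀)·Δρ/Δz = g·(Δρ/ρ₀)/Δz = 9.81 × 1.0127 × 10⁻³ / 111 = 8.9501 × 10⁻⁵ s⁻².
N = √(8.9501 × 10⁻⁵) = 9.4605 × 10⁻³ rad s⁻¹ ≈ 9.46 × 10⁻³ rad s⁻¹.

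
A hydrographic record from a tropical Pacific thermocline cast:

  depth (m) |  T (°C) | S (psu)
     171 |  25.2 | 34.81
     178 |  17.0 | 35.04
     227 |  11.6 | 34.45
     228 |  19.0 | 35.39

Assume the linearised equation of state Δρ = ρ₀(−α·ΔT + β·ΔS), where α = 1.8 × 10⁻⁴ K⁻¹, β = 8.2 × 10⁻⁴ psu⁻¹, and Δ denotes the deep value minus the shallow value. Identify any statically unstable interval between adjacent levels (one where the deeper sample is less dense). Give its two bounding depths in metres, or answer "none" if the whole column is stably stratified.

227–228 m

Evaluate Δρ/ρ₀ = −αΔT + βΔS across each adjacent pair:
  171–178 m: −αΔT+βΔS = −(1.8 × 10⁻⁴)(-8.2)+(8.2 × 10⁻⁴)(+0.23) = 1.7 × 10⁻³ → stable
  178–227 m: −αΔT+βΔS = −(1.8 × 10⁻⁴)(-5.4)+(8.2 × 10⁻⁴)(-0.59) = 4.9 × 10⁻⁴ → stable
  227–228 m: −αΔT+βΔS = −(1.8 × 10⁻⁴)(+7.4)+(8.2 × 10⁻⁴)(+0.94) = -5.6 × 10⁻⁴ → UNSTABLE
The 227–228 m interval has Δρ < 0: lighter water underlies denser water.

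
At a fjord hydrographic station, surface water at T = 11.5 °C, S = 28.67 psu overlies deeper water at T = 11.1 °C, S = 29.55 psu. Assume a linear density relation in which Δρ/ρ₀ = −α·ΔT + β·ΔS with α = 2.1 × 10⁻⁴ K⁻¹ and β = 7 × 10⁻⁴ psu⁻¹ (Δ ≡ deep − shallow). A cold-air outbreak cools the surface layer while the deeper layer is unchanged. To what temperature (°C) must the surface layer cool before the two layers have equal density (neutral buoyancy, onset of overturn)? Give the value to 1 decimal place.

8.2 °C

Neutral buoyancy requires Δρ = 0, i.e. −α(T_deep − T_surf′) + β(S_deep − S_surf) = 0.
T_surf′ = T_deep − (β/α)·ΔS = 11.1 − (7 × 10⁻⁴/2.1 × 10⁻⁴)·(+0.88) = 8.167 °C.
Cooling required: 11.5 − (8.167) = 3.333 °C.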